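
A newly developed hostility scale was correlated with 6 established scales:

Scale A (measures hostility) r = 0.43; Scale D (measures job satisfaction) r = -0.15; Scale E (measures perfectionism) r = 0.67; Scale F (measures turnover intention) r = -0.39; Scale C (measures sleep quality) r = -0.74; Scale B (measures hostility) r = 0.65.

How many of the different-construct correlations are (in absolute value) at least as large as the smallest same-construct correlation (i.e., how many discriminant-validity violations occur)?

2

Convergent (same construct = hostility): Scale A, Scale B.
Smallest convergent = 0.43. Discriminant |r|: 0.15, 0.67, 0.39, 0.74; count ≥ 0.43 → 2.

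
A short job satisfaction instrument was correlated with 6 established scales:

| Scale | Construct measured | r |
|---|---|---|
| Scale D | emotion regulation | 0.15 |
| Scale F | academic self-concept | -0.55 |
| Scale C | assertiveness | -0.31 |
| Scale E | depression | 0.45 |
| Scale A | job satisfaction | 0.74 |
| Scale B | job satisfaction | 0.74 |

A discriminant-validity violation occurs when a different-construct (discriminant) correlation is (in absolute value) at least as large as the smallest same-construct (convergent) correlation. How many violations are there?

Convergent (same construct = job satisfaction): Scale A, Scale B.
Smallest convergent = 0.74. Discriminant |r|: 0.15, 0.55, 0.31, 0.45; count ≥ 0.74 → 0.

0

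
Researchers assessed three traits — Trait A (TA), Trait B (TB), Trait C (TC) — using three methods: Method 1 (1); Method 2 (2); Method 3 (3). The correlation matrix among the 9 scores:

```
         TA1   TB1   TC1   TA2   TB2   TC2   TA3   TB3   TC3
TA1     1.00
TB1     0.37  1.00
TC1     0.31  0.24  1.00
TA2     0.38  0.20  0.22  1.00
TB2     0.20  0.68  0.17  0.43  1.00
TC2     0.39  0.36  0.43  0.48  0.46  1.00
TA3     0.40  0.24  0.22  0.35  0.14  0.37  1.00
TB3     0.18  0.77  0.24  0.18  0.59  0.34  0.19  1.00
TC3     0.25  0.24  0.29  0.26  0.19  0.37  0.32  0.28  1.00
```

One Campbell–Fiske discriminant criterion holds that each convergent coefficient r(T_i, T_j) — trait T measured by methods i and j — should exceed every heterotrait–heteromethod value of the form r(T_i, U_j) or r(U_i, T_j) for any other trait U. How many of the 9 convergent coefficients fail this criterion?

3

Each convergent coefficient versus the relevant comparison correlations:
TA (methods 1·2): 0.38 vs {0.20, 0.20, 0.39, 0.22} → fail.
TA (methods 1·3): 0.40 vs {0.18, 0.24, 0.25, 0.22} → pass.
TA (methods 2·3): 0.35 vs {0.18, 0.14, 0.26, 0.37} → fail.
TB (methods 1·2): 0.68 vs {0.20, 0.20, 0.36, 0.17} → pass.
TB (methods 1·3): 0.77 vs {0.24, 0.18, 0.24, 0.24} → pass.
TB (methods 2·3): 0.59 vs {0.14, 0.18, 0.19, 0.34} → pass.
TC (methods 1·2): 0.43 vs {0.22, 0.39, 0.17, 0.36} → pass.
TC (methods 1·3): 0.29 vs {0.22, 0.25, 0.24, 0.24} → pass.
TC (methods 2·3): 0.37 vs {0.37, 0.26, 0.34, 0.19} → fail.
3 of 9 fail.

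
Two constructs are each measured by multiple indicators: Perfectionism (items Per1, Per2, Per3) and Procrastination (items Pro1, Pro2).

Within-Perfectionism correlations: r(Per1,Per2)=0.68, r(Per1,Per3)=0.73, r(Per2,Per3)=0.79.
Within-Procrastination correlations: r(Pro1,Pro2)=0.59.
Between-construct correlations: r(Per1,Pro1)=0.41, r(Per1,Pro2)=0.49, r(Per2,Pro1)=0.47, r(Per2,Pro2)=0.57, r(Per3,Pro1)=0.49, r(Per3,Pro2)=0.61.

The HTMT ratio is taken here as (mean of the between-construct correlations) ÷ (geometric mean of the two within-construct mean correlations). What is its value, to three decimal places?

0.770

Mean heterotrait r = 3.04/6 = 0.5067.
Mean within-Per = 2.20/3 = 0.7333; mean within-Pro = 0.59/1 = 0.5900.
Geometric mean = √(0.7333 × 0.5900) = 0.6578.
HTMT = 0.5067 / 0.6578 = 0.770.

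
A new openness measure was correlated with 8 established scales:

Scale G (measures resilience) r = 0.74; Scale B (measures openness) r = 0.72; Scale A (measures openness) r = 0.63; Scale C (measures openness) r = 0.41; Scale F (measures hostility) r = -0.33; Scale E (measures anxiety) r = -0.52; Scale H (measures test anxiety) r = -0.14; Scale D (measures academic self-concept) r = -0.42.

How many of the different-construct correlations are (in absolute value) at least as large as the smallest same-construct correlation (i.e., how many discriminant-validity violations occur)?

Convergent (same construct = openness): Scale B, Scale A, Scale C.
Smallest convergent = 0.41. Discriminant |r|: 0.74, 0.33, 0.52, 0.14, 0.42; count ≥ 0.41 → 3.

3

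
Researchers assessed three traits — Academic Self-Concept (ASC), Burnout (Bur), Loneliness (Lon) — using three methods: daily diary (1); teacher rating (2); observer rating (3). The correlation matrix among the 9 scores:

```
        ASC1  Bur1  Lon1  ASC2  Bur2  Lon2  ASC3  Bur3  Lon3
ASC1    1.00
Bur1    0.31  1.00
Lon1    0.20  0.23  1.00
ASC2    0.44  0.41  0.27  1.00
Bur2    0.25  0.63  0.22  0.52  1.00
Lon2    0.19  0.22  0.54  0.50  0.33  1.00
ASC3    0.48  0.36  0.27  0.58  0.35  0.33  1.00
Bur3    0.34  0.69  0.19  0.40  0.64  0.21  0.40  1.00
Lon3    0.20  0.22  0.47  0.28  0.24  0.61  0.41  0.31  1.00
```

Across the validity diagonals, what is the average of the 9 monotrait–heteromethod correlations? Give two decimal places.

0.56

Convergent values: 0.44, 0.48, 0.58, 0.63, 0.69, 0.64, 0.54, 0.47, 0.61; mean = 5.08/9 = 0.56.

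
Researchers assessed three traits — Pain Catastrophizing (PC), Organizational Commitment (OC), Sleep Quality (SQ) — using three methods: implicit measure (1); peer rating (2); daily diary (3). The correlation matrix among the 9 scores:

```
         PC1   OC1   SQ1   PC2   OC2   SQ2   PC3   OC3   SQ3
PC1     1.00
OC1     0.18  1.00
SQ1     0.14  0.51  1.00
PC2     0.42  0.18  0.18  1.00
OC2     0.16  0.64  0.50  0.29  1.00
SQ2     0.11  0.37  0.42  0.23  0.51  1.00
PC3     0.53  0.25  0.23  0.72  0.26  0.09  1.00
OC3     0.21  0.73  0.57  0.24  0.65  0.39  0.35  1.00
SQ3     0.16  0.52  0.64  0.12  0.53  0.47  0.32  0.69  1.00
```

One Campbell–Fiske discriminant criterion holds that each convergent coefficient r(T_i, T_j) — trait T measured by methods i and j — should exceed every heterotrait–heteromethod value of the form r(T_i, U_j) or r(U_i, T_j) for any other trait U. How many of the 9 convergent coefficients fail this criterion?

Checking each validity diagonal entry against its comparison values:
PC (methods 1·2): 0.42 vs {0.16, 0.18, 0.11, 0.18} → pass.
PC (methods 1·3): 0.53 vs {0.21, 0.25, 0.16, 0.23} → pass.
PC (methods 2·3): 0.72 vs {0.24, 0.26, 0.12, 0.09} → pass.
OC (methods 1·2): 0.64 vs {0.18, 0.16, 0.37, 0.50} → pass.
OC (methods 1·3): 0.73 vs {0.25, 0.21, 0.52, 0.57} → pass.
OC (methods 2·3): 0.65 vs {0.26, 0.24, 0.53, 0.39} → pass.
SQ (methods 1·2): 0.42 vs {0.18, 0.11, 0.50, 0.37} → fail.
SQ (methods 1·3): 0.64 vs {0.23, 0.16, 0.57, 0.52} → pass.
SQ (methods 2·3): 0.47 vs {0.09, 0.12, 0.39, 0.53} → fail.
2 of 9 fail.

2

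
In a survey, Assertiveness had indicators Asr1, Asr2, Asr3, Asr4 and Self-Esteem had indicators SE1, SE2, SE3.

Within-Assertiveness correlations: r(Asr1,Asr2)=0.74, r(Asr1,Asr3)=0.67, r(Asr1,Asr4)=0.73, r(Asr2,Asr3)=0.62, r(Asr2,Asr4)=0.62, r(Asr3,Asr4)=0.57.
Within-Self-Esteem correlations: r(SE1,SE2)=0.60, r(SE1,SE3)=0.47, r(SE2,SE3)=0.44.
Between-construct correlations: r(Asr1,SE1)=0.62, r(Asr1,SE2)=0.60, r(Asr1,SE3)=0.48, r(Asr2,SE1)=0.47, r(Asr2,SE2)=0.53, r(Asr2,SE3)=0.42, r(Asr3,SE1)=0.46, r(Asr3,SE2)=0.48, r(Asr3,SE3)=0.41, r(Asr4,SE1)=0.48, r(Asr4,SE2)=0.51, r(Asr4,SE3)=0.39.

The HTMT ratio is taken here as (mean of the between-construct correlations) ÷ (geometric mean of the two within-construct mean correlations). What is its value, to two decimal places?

Mean between = 5.85/12 = 0.4875.
Mean within-Asr = 3.95/6 = 0.6583; mean within-SE = 1.51/3 = 0.5033.
Geometric mean = √(0.6583 × 0.5033) = 0.5756.
HTMT = 0.4875 / 0.5756 = 0.85.

0.85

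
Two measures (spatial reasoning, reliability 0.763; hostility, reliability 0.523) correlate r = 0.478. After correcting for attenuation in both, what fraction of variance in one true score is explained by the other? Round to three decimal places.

0.573

Disattenuated r = 0.478 / √(0.763 × 0.523) = 0.478 / 0.6317 = 0.7567.
Shared true-score variance = 0.7567² = 0.5726 ≈ 0.573.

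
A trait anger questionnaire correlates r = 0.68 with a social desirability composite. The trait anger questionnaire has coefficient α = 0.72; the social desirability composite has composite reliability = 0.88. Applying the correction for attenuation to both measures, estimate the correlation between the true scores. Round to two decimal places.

r_true = r_obs / √(r_xx · r_yy) = 0.68 / √(0.72 × 0.88) = 0.68 / √0.6336 = 0.68 / 0.7960 ≈ 0.85.

0.85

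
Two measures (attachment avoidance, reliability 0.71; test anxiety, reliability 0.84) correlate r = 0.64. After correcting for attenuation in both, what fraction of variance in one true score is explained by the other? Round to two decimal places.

0.69

Disattenuated r = 0.64 / √(0.71 × 0.84) = 0.64 / 0.7723 = 0.8287.
Shared true-score variance = 0.8287² = 0.6867 ≈ 0.69.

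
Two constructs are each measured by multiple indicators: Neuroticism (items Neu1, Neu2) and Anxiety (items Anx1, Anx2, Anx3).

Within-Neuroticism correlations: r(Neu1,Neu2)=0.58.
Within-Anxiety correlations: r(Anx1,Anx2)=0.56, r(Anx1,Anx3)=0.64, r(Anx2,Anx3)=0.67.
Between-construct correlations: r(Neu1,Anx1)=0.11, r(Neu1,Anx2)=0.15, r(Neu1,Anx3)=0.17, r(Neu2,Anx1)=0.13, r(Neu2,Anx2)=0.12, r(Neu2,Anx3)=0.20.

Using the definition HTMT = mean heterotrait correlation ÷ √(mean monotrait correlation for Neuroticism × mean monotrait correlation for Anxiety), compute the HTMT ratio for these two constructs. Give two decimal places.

Between-construct mean = 0.88/6 = 0.1467.
Mean within-Neu = 0.58/1 = 0.5800; mean within-Anx = 1.87/3 = 0.6233.
Geometric mean = √(0.5800 × 0.6233) = 0.6013.
HTMT = 0.1467 / 0.6013 = 0.24.

0.24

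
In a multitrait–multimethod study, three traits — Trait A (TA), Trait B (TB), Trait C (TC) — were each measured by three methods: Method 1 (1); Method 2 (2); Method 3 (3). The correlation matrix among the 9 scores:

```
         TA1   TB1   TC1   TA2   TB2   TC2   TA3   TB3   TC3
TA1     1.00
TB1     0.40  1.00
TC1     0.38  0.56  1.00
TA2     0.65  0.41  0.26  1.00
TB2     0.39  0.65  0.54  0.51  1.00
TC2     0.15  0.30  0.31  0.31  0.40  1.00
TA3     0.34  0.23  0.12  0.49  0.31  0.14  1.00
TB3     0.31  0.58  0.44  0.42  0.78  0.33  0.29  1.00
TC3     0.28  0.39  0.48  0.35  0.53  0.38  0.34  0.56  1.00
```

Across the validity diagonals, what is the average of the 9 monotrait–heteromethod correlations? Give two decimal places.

Convergent values: 0.65, 0.34, 0.49, 0.65, 0.58, 0.78, 0.31, 0.48, 0.38; mean = 4.66/9 = 0.52.

0.52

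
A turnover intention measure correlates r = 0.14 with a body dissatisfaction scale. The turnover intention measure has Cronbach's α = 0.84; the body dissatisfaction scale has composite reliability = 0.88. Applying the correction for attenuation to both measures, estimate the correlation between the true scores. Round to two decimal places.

0.16

r_true = r_obs / √(r_xx · r_yy) = 0.14 / √(0.84 × 0.88) = 0.14 / √0.7392 = 0.14 / 0.8598 ≈ 0.16.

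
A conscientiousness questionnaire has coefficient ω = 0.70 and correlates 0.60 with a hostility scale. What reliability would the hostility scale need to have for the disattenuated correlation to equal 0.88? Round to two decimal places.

r_true = r_obs / √(r_xx · r_yy) ⇒ 0.88 = 0.60 / √(0.70 · r_yy).
√(0.70 · r_yy) = 0.60 / 0.88 = 0.6818; 0.70 · r_yy = 0.4649; r_yy = 0.4649 / 0.70 ≈ 0.66.

0.66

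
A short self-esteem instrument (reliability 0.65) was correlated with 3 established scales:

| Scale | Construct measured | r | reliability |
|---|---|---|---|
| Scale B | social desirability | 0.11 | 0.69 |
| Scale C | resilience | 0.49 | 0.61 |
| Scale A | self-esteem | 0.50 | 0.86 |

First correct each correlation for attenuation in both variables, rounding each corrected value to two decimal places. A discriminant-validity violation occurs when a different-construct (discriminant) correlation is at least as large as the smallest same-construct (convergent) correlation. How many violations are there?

1

Disattenuated r (r / √(r_scale · r_new)):
  Scale B (disc): 0.11 / √(0.69·0.65) = 0.16
  Scale C (disc): 0.49 / √(0.61·0.65) = 0.78
  Scale A (conv): 0.50 / √(0.86·0.65) = 0.67
Smallest convergent = 0.67. Discriminant values: 0.16, 0.78; count ≥ 0.67 → 1.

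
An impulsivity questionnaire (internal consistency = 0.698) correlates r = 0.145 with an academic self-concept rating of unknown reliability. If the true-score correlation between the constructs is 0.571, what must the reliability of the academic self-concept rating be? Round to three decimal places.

0.092

r_true = r_obs / √(r_xx · r_yy) ⇒ 0.571 = 0.145 / √(0.698 · r_yy).
√(0.698 · r_yy) = 0.145 / 0.571 = 0.2539; 0.698 · r_yy = 0.0645; r_yy = 0.0645 / 0.698 ≈ 0.092.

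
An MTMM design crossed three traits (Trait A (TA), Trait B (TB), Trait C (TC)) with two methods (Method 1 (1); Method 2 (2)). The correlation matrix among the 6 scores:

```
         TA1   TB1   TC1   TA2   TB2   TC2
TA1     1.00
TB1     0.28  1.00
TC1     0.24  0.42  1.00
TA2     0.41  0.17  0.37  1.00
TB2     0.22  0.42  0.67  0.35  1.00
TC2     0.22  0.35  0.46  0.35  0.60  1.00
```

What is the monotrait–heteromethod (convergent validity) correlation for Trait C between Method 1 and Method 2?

Same trait (TC), different methods: r(TC1, TC2) = 0.46.

0.46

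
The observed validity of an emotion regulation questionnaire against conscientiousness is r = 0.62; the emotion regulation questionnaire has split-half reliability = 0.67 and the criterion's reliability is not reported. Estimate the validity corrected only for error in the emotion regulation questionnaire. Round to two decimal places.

Single correction: r_c = r_obs / √r_xx = 0.62 / √0.67 = 0.62 / 0.8185 ≈ 0.76.

0.76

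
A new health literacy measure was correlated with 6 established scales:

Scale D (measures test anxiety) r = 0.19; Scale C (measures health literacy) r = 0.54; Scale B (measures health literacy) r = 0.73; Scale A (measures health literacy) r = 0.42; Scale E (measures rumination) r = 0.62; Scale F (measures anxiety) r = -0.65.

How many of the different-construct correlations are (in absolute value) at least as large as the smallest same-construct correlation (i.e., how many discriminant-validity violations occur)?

Convergent (same construct = health literacy): Scale C, Scale B, Scale A.
Smallest convergent = 0.42. Discriminant |r|: 0.19, 0.62, 0.65; count ≥ 0.42 → 2.

2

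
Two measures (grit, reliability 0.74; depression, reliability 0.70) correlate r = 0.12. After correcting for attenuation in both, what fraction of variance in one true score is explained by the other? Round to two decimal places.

Disattenuated r = 0.12 / √(0.74 × 0.70) = 0.12 / 0.7197 = 0.1667.
Shared true-score variance = 0.1667² = 0.0278 ≈ 0.03.

0.03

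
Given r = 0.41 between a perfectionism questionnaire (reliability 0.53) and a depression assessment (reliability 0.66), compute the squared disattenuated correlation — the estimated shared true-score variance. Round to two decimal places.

Disattenuated r = 0.41 / √(0.53 × 0.66) = 0.41 / 0.5914 = 0.6933.
Shared true-score variance = 0.6933² = 0.4807 ≈ 0.48.

0.48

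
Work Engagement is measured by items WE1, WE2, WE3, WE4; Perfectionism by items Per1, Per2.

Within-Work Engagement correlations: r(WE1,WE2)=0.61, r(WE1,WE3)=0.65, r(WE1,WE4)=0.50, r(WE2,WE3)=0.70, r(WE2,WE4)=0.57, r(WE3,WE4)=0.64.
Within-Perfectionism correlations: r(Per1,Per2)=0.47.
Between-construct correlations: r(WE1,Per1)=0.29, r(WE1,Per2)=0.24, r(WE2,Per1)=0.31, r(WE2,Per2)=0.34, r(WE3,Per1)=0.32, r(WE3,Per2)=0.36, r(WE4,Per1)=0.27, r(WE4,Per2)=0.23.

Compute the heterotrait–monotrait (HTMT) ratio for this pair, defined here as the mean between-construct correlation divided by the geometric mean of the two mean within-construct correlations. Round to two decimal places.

Mean between = 2.36/8 = 0.2950.
Mean within-WE = 3.67/6 = 0.6117; mean within-Per = 0.47/1 = 0.4700.
Geometric mean = √(0.6117 × 0.4700) = 0.5362.
HTMT = 0.2950 / 0.5362 = 0.55.

0.55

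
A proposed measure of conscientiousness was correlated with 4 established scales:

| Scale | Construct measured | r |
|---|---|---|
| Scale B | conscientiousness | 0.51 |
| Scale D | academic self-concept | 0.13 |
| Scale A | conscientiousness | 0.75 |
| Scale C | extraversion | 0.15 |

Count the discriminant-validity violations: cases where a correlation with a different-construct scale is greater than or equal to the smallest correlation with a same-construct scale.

0

Convergent (same construct = conscientiousness): Scale B, Scale A.
Smallest convergent = 0.51. Discriminant values: 0.13, 0.15; count ≥ 0.51 → 0.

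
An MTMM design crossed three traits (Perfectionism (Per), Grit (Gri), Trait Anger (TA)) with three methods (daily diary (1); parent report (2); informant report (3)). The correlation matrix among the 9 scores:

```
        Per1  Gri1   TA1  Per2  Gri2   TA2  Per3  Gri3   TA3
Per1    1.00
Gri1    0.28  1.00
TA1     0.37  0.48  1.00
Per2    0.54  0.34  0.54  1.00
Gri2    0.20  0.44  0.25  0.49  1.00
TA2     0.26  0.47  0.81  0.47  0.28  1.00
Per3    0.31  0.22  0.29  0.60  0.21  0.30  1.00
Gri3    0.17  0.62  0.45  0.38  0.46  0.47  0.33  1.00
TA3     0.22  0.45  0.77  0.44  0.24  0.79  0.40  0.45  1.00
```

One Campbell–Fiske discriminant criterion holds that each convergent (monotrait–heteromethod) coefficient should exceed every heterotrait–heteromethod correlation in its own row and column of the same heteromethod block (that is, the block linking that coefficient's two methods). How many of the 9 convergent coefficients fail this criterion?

Checking each validity diagonal entry against its comparison values:
Per (methods 1·2): 0.54 vs {0.20, 0.34, 0.26, 0.54} → fail.
Per (methods 1·3): 0.31 vs {0.17, 0.22, 0.22, 0.29} → pass.
Per (methods 2·3): 0.60 vs {0.38, 0.21, 0.44, 0.30} → pass.
Gri (methods 1·2): 0.44 vs {0.34, 0.20, 0.47, 0.25} → fail.
Gri (methods 1·3): 0.62 vs {0.22, 0.17, 0.45, 0.45} → pass.
Gri (methods 2·3): 0.46 vs {0.21, 0.38, 0.24, 0.47} → fail.
TA (methods 1·2): 0.81 vs {0.54, 0.26, 0.25, 0.47} → pass.
TA (methods 1·3): 0.77 vs {0.29, 0.22, 0.45, 0.45} → pass.
TA (methods 2·3): 0.79 vs {0.30, 0.44, 0.47, 0.24} → pass.
3 of 9 fail.

3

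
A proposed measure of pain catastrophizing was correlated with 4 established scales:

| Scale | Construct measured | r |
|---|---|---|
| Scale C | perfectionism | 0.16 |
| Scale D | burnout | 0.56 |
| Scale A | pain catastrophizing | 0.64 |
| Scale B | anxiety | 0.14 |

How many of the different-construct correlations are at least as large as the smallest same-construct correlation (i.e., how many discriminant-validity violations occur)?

0

Convergent (same construct = pain catastrophizing): Scale A.
Smallest convergent = 0.64. Discriminant values: 0.16, 0.56, 0.14; count ≥ 0.64 → 0.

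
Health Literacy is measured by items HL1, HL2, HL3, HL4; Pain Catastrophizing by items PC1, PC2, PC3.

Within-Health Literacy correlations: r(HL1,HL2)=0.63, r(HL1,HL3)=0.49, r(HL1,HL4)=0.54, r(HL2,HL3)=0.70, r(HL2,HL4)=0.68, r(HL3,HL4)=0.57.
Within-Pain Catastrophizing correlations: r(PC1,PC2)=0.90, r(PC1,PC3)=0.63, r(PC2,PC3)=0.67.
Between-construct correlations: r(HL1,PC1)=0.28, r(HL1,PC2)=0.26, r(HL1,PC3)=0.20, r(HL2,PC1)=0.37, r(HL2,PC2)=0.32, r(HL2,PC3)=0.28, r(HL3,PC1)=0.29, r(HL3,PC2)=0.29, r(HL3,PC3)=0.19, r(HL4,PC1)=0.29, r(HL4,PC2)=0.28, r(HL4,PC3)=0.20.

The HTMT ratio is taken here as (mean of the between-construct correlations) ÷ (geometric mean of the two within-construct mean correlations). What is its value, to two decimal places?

0.41

Mean heterotrait r = 3.25/12 = 0.2708.
Mean within-HL = 3.61/6 = 0.6017; mean within-PC = 2.20/3 = 0.7333.
Geometric mean = √(0.6017 × 0.7333) = 0.6642.
HTMT = 0.2708 / 0.6642 = 0.41.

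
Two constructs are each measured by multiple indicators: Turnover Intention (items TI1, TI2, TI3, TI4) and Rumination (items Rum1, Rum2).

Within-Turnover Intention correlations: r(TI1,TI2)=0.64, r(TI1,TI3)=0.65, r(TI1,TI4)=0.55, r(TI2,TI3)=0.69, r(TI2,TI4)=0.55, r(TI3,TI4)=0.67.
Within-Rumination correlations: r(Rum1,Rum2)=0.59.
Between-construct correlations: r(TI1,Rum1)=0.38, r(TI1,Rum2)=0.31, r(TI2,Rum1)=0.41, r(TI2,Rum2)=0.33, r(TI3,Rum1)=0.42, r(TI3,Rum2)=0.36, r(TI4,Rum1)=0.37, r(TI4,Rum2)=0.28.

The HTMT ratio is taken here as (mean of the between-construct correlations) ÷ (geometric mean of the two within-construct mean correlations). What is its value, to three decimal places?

Mean heterotrait r = 2.86/8 = 0.3575.
Mean within-TI = 3.75/6 = 0.6250; mean within-Rum = 0.59/1 = 0.5900.
Geometric mean = √(0.6250 × 0.5900) = 0.6072.
HTMT = 0.3575 / 0.6072 = 0.589.

0.589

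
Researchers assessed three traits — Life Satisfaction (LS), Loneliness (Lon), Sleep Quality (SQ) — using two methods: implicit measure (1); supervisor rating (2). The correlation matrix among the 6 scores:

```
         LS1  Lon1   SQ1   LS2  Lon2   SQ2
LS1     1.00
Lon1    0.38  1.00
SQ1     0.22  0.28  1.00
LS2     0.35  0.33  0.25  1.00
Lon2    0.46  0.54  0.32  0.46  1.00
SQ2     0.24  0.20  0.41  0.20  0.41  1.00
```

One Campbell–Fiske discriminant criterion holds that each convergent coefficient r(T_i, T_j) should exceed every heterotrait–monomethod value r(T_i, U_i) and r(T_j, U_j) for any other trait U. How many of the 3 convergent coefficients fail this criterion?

2

Convergent coefficients and their comparison sets:
LS (methods 1·2): 0.35 vs {0.38, 0.46, 0.22, 0.20} → fail.
Lon (methods 1·2): 0.54 vs {0.38, 0.46, 0.28, 0.41} → pass.
SQ (methods 1·2): 0.41 vs {0.22, 0.20, 0.28, 0.41} → fail.
2 of 3 fail.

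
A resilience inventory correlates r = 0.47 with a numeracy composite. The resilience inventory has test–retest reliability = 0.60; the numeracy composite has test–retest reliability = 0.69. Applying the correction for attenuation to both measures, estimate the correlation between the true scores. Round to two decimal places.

0.73

r_true = r_obs / √(r_xx · r_yy) = 0.47 / √(0.60 × 0.69) = 0.47 / √0.4140 = 0.47 / 0.6434 ≈ 0.73.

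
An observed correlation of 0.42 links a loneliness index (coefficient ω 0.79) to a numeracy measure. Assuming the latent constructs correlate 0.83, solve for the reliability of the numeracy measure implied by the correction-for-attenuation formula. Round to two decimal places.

r_true = r_obs / √(r_xx · r_yy) ⇒ 0.83 = 0.42 / √(0.79 · r_yy).
√(0.79 · r_yy) = 0.42 / 0.83 = 0.5060; 0.79 · r_yy = 0.2560; r_yy = 0.2560 / 0.79 ≈ 0.32.

0.32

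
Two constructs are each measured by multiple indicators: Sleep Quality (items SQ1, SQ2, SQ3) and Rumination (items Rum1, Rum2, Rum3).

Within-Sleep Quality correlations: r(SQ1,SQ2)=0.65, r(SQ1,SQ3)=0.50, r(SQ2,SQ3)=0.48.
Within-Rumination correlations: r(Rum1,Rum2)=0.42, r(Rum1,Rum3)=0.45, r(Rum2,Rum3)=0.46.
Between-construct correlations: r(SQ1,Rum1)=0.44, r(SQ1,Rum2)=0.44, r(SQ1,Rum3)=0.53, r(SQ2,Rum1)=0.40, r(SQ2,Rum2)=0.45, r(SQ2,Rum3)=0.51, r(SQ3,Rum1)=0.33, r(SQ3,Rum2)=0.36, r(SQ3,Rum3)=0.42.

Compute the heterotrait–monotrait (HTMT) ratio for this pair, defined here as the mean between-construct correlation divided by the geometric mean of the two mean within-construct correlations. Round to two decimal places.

Mean between = 3.88/9 = 0.4311.
Mean within-SQ = 1.63/3 = 0.5433; mean within-Rum = 1.33/3 = 0.4433.
Geometric mean = √(0.5433 × 0.4433) = 0.4908.
HTMT = 0.4311 / 0.4908 = 0.88.

0.88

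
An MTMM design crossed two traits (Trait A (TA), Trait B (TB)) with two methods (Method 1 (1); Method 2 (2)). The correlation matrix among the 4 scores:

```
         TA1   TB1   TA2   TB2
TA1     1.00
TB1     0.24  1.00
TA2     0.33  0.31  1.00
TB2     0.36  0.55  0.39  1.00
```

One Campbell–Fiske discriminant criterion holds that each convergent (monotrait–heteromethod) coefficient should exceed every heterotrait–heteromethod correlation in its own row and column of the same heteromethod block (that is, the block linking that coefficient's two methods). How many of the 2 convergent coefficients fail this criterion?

1

Convergent coefficients and their comparison sets:
TA (methods 1·2): 0.33 vs {0.36, 0.31} → fail.
TB (methods 1·2): 0.55 vs {0.31, 0.36} → pass.
1 of 2 fail.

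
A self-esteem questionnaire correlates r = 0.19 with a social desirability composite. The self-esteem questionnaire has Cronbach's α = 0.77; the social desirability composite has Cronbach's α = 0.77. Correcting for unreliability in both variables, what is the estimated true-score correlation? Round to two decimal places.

r_true = r_obs / √(r_xx · r_yy) = 0.19 / √(0.77 × 0.77) = 0.19 / √0.5929 = 0.19 / 0.7700 ≈ 0.25.

0.25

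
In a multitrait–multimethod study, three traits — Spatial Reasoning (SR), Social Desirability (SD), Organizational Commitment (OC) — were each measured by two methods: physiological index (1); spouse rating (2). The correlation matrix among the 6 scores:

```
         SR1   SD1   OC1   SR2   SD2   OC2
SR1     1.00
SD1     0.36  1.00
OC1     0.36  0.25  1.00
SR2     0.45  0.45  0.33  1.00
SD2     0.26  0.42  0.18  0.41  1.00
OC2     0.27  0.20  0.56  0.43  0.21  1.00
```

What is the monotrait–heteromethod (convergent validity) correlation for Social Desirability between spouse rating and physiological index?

Same trait (SD), different methods: r(SD2, SD1) = 0.42.

0.42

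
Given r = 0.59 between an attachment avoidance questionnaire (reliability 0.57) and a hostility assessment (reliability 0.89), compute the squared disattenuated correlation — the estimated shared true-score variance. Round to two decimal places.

Disattenuated r = 0.59 / √(0.57 × 0.89) = 0.59 / 0.7122 = 0.8284.
Shared true-score variance = 0.8284² = 0.6862 ≈ 0.69.

0.69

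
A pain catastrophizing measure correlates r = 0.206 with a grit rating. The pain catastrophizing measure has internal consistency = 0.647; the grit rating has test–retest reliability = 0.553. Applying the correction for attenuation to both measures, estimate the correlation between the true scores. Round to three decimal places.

r_true = r_obs / √(r_xx · r_yy) = 0.206 / √(0.647 × 0.553) = 0.206 / √0.357791 = 0.206 / 0.5982 ≈ 0.344.

0.344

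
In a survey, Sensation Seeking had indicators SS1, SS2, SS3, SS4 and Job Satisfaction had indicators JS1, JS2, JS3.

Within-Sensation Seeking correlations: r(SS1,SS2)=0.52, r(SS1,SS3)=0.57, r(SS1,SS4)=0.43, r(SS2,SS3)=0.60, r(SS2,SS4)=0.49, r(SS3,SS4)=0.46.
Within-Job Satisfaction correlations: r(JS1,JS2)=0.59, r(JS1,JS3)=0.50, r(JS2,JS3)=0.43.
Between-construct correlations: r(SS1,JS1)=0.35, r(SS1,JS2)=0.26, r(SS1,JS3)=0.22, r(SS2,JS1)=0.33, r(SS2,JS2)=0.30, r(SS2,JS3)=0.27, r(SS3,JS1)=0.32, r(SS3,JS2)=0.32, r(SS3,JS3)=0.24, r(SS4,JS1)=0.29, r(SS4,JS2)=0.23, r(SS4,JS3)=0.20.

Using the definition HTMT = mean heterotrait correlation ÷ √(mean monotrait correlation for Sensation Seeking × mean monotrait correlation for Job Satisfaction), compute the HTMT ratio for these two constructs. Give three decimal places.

0.545

Between-construct mean = 3.33/12 = 0.2775.
Mean within-SS = 3.07/6 = 0.5117; mean within-JS = 1.52/3 = 0.5067.
Geometric mean = √(0.5117 × 0.5067) = 0.5092.
HTMT = 0.2775 / 0.5092 = 0.545.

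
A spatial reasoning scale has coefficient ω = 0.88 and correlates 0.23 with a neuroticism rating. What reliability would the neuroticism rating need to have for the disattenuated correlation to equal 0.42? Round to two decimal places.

r_true = r_obs / √(r_xx · r_yy) ⇒ 0.42 = 0.23 / √(0.88 · r_yy).
√(0.88 · r_yy) = 0.23 / 0.42 = 0.5476; 0.88 · r_yy = 0.2999; r_yy = 0.2999 / 0.88 ≈ 0.34.

0.34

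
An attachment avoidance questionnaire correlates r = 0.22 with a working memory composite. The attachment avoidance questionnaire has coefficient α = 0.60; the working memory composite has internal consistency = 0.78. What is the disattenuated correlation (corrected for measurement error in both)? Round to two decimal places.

r_true = r_obs / √(r_xx · r_yy) = 0.22 / √(0.60 × 0.78) = 0.22 / √0.4680 = 0.22 / 0.6841 ≈ 0.32.

0.32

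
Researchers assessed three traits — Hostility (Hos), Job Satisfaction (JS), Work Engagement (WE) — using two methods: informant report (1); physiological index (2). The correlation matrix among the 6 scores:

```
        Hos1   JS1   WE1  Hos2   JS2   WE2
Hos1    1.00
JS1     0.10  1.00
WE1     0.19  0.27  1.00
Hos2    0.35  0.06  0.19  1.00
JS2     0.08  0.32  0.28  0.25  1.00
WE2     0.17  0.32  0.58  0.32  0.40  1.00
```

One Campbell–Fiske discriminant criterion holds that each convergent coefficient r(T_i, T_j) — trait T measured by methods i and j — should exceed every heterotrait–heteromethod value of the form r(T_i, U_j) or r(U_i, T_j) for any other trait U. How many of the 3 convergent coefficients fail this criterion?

1

Checking each validity diagonal entry against its comparison values:
Hos (methods 1·2): 0.35 vs {0.08, 0.06, 0.17, 0.19} → pass.
JS (methods 1·2): 0.32 vs {0.06, 0.08, 0.32, 0.28} → fail.
WE (methods 1·2): 0.58 vs {0.19, 0.17, 0.28, 0.32} → pass.
1 of 3 fail.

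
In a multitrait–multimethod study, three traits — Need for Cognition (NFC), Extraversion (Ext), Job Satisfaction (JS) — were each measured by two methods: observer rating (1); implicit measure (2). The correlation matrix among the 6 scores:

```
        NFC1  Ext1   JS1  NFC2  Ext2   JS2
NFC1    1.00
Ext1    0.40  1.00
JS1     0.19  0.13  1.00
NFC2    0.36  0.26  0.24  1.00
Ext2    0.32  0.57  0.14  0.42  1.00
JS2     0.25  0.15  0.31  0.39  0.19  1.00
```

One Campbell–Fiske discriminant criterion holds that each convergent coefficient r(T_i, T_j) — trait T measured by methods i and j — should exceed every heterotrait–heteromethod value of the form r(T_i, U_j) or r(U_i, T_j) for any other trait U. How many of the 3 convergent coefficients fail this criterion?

Checking each validity diagonal entry against its comparison values:
NFC (methods 1·2): 0.36 vs {0.32, 0.26, 0.25, 0.24} → pass.
Ext (methods 1·2): 0.57 vs {0.26, 0.32, 0.15, 0.14} → pass.
JS (methods 1·2): 0.31 vs {0.24, 0.25, 0.14, 0.15} → pass.
0 of 3 fail.

0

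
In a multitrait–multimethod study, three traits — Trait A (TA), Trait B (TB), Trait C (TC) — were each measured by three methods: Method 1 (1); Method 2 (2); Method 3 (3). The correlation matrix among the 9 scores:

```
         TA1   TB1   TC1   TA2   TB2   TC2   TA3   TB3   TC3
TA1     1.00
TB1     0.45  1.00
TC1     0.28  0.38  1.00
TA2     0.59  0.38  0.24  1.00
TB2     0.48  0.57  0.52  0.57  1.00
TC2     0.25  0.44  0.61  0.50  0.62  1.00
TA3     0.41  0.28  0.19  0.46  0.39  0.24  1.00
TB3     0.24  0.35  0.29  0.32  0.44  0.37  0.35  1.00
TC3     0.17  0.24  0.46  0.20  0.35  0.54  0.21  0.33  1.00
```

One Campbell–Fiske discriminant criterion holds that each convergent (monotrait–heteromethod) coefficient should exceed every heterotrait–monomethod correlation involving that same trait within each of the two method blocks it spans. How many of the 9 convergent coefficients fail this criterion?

Checking each validity diagonal entry against its comparison values:
TA (methods 1·2): 0.59 vs {0.45, 0.57, 0.28, 0.50} → pass.
TA (methods 1·3): 0.41 vs {0.45, 0.35, 0.28, 0.21} → fail.
TA (methods 2·3): 0.46 vs {0.57, 0.35, 0.50, 0.21} → fail.
TB (methods 1·2): 0.57 vs {0.45, 0.57, 0.38, 0.62} → fail.
TB (methods 1·3): 0.35 vs {0.45, 0.35, 0.38, 0.33} → fail.
TB (methods 2·3): 0.44 vs {0.57, 0.35, 0.62, 0.33} → fail.
TC (methods 1·2): 0.61 vs {0.28, 0.50, 0.38, 0.62} → fail.
TC (methods 1·3): 0.46 vs {0.28, 0.21, 0.38, 0.33} → pass.
TC (methods 2·3): 0.54 vs {0.50, 0.21, 0.62, 0.33} → fail.
7 of 9 fail.

7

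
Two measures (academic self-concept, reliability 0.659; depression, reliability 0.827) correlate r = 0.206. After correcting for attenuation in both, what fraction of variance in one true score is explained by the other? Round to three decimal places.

0.078

Disattenuated r = 0.206 / √(0.659 × 0.827) = 0.206 / 0.7382 = 0.2791.
Shared true-score variance = 0.2791² = 0.0779 ≈ 0.078.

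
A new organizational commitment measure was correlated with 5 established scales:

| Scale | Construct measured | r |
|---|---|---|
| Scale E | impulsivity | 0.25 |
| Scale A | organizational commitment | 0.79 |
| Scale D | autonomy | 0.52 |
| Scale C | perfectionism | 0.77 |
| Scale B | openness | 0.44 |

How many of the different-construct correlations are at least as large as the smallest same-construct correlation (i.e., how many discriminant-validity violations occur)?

0

Convergent (same construct = organizational commitment): Scale A.
Smallest convergent = 0.79. Discriminant values: 0.25, 0.52, 0.77, 0.44; count ≥ 0.79 → 0.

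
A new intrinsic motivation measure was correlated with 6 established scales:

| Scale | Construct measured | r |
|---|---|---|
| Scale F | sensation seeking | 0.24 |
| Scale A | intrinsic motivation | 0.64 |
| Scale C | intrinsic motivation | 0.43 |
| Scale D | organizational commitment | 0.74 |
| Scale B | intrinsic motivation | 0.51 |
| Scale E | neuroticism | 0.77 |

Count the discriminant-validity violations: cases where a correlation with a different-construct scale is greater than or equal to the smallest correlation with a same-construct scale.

Convergent (same construct = intrinsic motivation): Scale A, Scale C, Scale B.
Smallest convergent = 0.43. Discriminant values: 0.24, 0.74, 0.77; count ≥ 0.43 → 2.

2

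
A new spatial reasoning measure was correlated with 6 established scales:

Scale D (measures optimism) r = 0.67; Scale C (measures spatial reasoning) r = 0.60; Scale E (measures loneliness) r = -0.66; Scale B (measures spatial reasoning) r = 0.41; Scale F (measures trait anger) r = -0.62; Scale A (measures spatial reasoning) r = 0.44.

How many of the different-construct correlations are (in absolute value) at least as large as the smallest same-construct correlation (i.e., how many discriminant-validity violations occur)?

Convergent (same construct = spatial reasoning): Scale C, Scale B, Scale A.
Smallest convergent = 0.41. Discriminant |r|: 0.67, 0.66, 0.62; count ≥ 0.41 → 3.

3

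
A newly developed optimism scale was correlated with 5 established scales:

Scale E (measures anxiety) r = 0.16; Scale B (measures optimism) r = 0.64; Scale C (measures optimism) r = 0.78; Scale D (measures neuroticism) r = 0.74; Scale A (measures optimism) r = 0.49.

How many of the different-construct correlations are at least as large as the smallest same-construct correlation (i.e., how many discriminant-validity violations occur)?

Convergent (same construct = optimism): Scale B, Scale C, Scale A.
Smallest convergent = 0.49. Discriminant values: 0.16, 0.74; count ≥ 0.49 → 1.

1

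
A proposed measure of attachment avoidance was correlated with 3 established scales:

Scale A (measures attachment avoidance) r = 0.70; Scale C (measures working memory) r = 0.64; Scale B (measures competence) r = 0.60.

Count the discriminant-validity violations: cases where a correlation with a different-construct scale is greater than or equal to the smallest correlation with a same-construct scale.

0

Convergent (same construct = attachment avoidance): Scale A.
Smallest convergent = 0.70. Discriminant values: 0.64, 0.60; count ≥ 0.70 → 0.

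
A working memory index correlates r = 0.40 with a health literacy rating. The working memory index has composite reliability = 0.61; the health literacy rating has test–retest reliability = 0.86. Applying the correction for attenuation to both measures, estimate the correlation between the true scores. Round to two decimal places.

0.55

r_true = r_obs / √(r_xx · r_yy) = 0.40 / √(0.61 × 0.86) = 0.40 / √0.5246 = 0.40 / 0.7243 ≈ 0.55.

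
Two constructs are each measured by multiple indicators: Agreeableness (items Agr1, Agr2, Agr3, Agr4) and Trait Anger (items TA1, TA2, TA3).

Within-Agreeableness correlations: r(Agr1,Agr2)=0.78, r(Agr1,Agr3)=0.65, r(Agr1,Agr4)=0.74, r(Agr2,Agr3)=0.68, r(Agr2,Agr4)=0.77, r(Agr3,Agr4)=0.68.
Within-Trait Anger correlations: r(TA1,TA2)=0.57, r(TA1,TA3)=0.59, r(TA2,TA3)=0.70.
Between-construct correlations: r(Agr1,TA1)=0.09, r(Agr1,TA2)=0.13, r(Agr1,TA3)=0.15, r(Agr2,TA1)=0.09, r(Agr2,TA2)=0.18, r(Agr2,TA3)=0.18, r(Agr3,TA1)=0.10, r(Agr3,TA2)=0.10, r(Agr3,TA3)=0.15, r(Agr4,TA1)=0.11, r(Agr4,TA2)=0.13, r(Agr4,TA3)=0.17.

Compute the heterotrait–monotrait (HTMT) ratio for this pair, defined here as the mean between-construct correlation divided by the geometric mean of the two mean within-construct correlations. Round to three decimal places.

Between-construct mean = 1.58/12 = 0.1317.
Mean within-Agr = 4.30/6 = 0.7167; mean within-TA = 1.86/3 = 0.6200.
Geometric mean = √(0.7167 × 0.6200) = 0.6666.
HTMT = 0.1317 / 0.6666 = 0.198.

0.198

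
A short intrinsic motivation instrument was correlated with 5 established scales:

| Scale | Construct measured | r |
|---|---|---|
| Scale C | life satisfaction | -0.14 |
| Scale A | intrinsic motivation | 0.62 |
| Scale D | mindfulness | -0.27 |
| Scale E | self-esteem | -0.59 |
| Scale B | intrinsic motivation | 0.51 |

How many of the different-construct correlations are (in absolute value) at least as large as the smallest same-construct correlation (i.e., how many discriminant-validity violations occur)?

Convergent (same construct = intrinsic motivation): Scale A, Scale B.
Smallest convergent = 0.51. Discriminant |r|: 0.14, 0.27, 0.59; count ≥ 0.51 → 1.

1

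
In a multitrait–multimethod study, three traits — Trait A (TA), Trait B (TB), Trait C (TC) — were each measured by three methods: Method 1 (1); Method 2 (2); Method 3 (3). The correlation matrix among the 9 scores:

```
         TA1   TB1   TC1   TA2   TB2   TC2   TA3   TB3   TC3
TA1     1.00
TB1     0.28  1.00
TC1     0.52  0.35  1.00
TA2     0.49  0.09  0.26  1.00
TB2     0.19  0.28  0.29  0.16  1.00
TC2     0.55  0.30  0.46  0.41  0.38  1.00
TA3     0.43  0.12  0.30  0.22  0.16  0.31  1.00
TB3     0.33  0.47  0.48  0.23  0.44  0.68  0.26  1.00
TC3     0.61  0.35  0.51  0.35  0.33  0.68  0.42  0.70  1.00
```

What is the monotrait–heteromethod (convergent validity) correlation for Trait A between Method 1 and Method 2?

0.49

Same trait (TA), different methods: r(TA1, TA2) = 0.49.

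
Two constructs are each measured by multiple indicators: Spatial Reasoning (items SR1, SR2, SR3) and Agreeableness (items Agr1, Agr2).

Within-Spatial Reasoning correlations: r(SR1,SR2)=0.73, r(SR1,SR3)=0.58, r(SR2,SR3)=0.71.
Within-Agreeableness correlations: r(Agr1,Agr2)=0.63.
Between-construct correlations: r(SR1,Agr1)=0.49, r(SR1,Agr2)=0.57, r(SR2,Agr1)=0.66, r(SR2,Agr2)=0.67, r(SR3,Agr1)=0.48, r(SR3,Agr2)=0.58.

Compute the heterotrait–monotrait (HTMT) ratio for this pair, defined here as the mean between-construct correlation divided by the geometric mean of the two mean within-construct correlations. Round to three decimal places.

Between-construct mean = 3.45/6 = 0.5750.
Mean within-SR = 2.02/3 = 0.6733; mean within-Agr = 0.63/1 = 0.6300.
Geometric mean = √(0.6733 × 0.6300) = 0.6513.
HTMT = 0.5750 / 0.6513 = 0.883.

0.883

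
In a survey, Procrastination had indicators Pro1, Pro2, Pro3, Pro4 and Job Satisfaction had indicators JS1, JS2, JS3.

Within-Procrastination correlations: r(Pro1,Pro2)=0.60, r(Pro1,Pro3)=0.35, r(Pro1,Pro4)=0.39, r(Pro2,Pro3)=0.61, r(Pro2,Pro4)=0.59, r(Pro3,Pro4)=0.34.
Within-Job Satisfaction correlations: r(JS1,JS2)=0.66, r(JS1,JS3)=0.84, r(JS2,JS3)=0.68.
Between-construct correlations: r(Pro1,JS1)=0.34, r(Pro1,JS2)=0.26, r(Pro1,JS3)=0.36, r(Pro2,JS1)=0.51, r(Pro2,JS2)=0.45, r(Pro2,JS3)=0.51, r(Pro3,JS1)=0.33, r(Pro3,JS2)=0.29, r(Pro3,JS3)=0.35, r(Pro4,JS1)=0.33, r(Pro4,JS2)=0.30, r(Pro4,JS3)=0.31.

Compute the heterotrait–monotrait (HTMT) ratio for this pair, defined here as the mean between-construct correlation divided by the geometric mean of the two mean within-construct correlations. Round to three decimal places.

Between-construct mean = 4.34/12 = 0.3617.
Mean within-Pro = 2.88/6 = 0.4800; mean within-JS = 2.18/3 = 0.7267.
Geometric mean = √(0.4800 × 0.7267) = 0.5906.
HTMT = 0.3617 / 0.5906 = 0.612.

0.612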